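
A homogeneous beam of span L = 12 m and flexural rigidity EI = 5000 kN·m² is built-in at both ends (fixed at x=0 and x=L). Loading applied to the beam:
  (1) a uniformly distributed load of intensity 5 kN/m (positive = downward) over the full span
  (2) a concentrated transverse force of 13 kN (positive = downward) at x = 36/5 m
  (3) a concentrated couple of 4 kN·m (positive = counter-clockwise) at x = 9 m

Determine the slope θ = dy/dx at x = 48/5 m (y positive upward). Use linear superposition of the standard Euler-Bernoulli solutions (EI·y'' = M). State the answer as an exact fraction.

θ(48/5) = 39708/1953125 rad

Load 1 — uniform load w=5 kN/m over full span:
  θ_1 = -wx(L-x)(L-2x)/(12EI) = -5·(48/5)·(12-(48/5))·(12-2·(48/5))/(12·5000) = 216/15625 rad
Load 2 — point force P=13 kN at a=36/5 m (b=L-a=24/5):
  θ_2 = Pa²(L-x)(2bL-(3b+a)(L-x))/(2L³EI)  [x>a] = 13·(36/5)²·(12-(48/5))·(2·(24/5)·12-(3·(24/5)+(36/5))·(12-(48/5)))/(2·12³·5000) = 11583/1953125 rad
Load 3 — applied couple M₀=4 kN·m at a=9 m (b=L-a=3):
  θ_3 = (R_Ax²/2 - M_Ax - M₀(x-a))/EI  [x>a] with R_A=3/8, M_A=5/4 = ((3/8)·(48/5)²/2 - (5/4)·(48/5) - 4·((48/5)-9))/5000 = 9/15625 rad
Superposition: θ = Σ θ_i = 39708/1953125 rad ≈ 0.020330 rad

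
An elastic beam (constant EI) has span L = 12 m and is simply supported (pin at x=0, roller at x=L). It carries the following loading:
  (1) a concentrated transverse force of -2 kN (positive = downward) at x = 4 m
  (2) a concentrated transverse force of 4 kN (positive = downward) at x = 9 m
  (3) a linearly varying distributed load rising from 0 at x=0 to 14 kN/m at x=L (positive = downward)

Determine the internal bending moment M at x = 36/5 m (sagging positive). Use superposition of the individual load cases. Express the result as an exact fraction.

Load 1 — point force P=-2 kN at a=4 m (b=L-a=8):
  M_1 = Pa(L-x)/L  [x>a] = (-2)·4·(12-(36/5))/12 = -16/5 kN·m
Load 2 — point force P=4 kN at a=9 m (b=L-a=3):
  M_2 = Pbx/L  [x≤a] = 4·3·(36/5)/12 = 36/5 kN·m
Load 3 — triangular load w₀=14 kN/m (0→w₀ over full span):
  M_3 = w₀Lx/6 - w₀x³/(6L) = 14·12·(36/5)/6 - 14·(36/5)³/(6·12) = 16128/125 kN·m
Superposition: M = Σ M_i = 16628/125 kN·m ≈ 133.024000 kN·m

M(36/5) = 16628/125 kN·m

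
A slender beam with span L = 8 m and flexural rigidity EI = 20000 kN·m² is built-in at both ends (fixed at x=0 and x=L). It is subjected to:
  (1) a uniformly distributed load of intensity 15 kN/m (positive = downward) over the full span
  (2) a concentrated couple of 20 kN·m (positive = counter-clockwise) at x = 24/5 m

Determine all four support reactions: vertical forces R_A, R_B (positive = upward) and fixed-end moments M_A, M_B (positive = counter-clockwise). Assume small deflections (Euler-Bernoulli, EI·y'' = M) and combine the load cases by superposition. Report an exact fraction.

Load 1 — uniform load w=15 kN/m over full span:
  R_A = wL/2 = 15·8/2 = 60 kN
  M_A = wL²/12 = 15·8²/12 = 80 kN·m
  R_B = wL/2 = 15·8/2 = 60 kN
  M_B = -wL²/12 = -15·8²/12 = -80 kN·m
Load 2 — applied couple M₀=20 kN·m at a=24/5 m (b=L-a=16/5):
  R_A = 6M₀ab/L³ = 6·20·(24/5)·(16/5)/8³ = 18/5 kN
  M_A = M₀b(2a-b)/L² = 20·(16/5)·(2·(24/5)-(16/5))/8² = 32/5 kN·m
  R_B = -6M₀ab/L³ = -6·20·(24/5)·(16/5)/8³ = -18/5 kN
  M_B = M₀a(2b-a)/L² = 20·(24/5)·(2·(16/5)-(24/5))/8² = 12/5 kN·m
Superposition: R_A = 318/5 kN, M_A = 432/5 kN·m, R_B = 282/5 kN, M_B = -388/5 kN·m

R_A = 318/5 kN, M_A = 432/5 kN·m, R_B = 282/5 kN, M_B = -388/5 kN·m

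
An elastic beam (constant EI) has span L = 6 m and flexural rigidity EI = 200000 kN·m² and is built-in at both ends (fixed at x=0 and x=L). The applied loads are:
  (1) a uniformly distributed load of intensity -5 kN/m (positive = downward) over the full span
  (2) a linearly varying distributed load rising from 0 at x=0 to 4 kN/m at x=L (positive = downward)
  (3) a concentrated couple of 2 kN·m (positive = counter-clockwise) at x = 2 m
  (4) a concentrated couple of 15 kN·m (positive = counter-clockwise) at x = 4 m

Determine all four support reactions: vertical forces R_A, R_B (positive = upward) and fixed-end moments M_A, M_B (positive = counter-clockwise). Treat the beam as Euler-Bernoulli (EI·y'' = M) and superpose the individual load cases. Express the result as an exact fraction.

R_A = -343/45 kN, M_A = -26/5 kN·m, R_B = -467/45 kN, M_B = 127/15 kN·m

Load 1 — uniform load w=-5 kN/m over full span:
  R_A = wL/2 = (-5)·6/2 = -15 kN
  M_A = wL²/12 = (-5)·6²/12 = -15 kN·m
  R_B = wL/2 = (-5)·6/2 = -15 kN
  M_B = -wL²/12 = -(-5)·6²/12 = 15 kN·m
Load 2 — triangular load w₀=4 kN/m (0→w₀ over full span):
  R_A = 3w₀L/20 = 3·4·6/20 = 18/5 kN
  M_A = w₀L²/30 = 4·6²/30 = 24/5 kN·m
  R_B = 7w₀L/20 = 7·4·6/20 = 42/5 kN
  M_B = -w₀L²/20 = -4·6²/20 = -36/5 kN·m
Load 3 — applied couple M₀=2 kN·m at a=2 m (b=L-a=4):
  R_A = 6M₀ab/L³ = 6·2·2·4/6³ = 4/9 kN
  M_A = M₀b(2a-b)/L² = 2·4·(2·2-4)/6² = 0 kN·m
  R_B = -6M₀ab/L³ = -6·2·2·4/6³ = -4/9 kN
  M_B = M₀a(2b-a)/L² = 2·2·(2·4-2)/6² = 2/3 kN·m
Load 4 — applied couple M₀=15 kN·m at a=4 m (b=L-a=2):
  R_A = 6M₀ab/L³ = 6·15·4·2/6³ = 10/3 kN
  M_A = M₀b(2a-b)/L² = 15·2·(2·4-2)/6² = 5 kN·m
  R_B = -6M₀ab/L³ = -6·15·4·2/6³ = -10/3 kN
  M_B = M₀a(2b-a)/L² = 15·4·(2·2-4)/6² = 0 kN·m
Superposition: R_A = -343/45 kN, M_A = -26/5 kN·m, R_B = -467/45 kN, M_B = 127/15 kN·m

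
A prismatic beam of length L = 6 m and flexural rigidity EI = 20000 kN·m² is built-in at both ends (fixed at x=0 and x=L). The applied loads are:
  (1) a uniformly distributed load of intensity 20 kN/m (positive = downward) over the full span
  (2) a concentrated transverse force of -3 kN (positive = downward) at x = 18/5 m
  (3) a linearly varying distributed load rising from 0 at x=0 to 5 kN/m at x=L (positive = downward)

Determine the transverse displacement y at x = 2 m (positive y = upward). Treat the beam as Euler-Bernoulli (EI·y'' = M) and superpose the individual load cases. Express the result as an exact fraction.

Load 1 — uniform load w=20 kN/m over full span:
  y_1 = -wx²(L-x)²/(24EI) = -20·2²·(6-2)²/(24·20000) = -1/375 m
Load 2 — point force P=-3 kN at a=18/5 m (b=L-a=12/5):
  y_2 = -Pb²x²(3aL-(3a+b)x)/(6L³EI)  [x≤a] = -(-3)·(12/5)²·2²·(3·(18/5)·6-(3·(18/5)+(12/5))·2)/(6·6³·20000) = 8/78125 m
Load 3 — triangular load w₀=5 kN/m (0→w₀ over full span):
  y_3 = -w₀x²(L-x)²(x+2L)/(120LEI) = -5·2²·(6-2)²·(2+2·6)/(120·6·20000) = -7/22500 m
Superposition: y = Σ y_i = -8087/2812500 m ≈ -0.002875 m

y(2) = -8087/2812500 m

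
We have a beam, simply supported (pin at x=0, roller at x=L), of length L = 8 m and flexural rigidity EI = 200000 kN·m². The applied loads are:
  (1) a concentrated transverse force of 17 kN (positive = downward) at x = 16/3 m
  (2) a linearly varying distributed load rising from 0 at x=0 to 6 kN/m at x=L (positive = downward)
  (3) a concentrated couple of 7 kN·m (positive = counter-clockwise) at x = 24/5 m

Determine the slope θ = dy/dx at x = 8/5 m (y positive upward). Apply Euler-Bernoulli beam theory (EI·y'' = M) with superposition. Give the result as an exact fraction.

Load 1 — point force P=17 kN at a=16/3 m (b=L-a=8/3):
  θ_1 = -Pb(L²-b²-3x²)/(6LEI)  [x≤a] = -17·(8/3)·(8²-(8/3)²-3·(8/5)²)/(6·8·200000) = -2941/12656250 rad
Load 2 — triangular load w₀=6 kN/m (0→w₀ over full span):
  θ_2 = -w₀(7L⁴-30L²x²+15x⁴)/(360LEI) = -6·(7·8⁴-30·8²·(8/5)²+15·(8/5)⁴)/(360·8·200000) = -1456/5859375 rad
Load 3 — applied couple M₀=7 kN·m at a=24/5 m (b=L-a=16/5):
  θ_3 = (M₀x²/(2L)+C₁)/EI  [x≤a] with C₁=M₀(3b²-L²)/(6L)=-364/75 = (7·(8/5)²/(2·8)+(-364/75))/200000 = -7/375000 rad
Superposition: θ = Σ θ_i = -632221/1265625000 rad ≈ -0.000500 rad

θ(8/5) = -632221/1265625000 rad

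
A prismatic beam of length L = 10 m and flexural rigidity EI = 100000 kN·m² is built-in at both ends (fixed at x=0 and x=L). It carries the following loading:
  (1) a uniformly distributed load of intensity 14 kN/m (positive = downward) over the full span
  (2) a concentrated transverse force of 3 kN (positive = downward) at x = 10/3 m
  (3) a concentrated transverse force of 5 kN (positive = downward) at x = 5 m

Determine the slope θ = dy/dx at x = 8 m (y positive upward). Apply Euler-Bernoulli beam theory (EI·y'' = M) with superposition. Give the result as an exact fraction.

θ(8) = 2203/1800000 rad

Load 1 — uniform load w=14 kN/m over full span:
  θ_1 = -wx(L-x)(L-2x)/(12EI) = -14·8·(10-8)·(10-2·8)/(12·100000) = 7/6250 rad
Load 2 — point force P=3 kN at a=10/3 m (b=L-a=20/3):
  θ_2 = Pa²(L-x)(2bL-(3b+a)(L-x))/(2L³EI)  [x>a] = 3·(10/3)²·(10-8)·(2·(20/3)·10-(3·(20/3)+(10/3))·(10-8))/(2·10³·100000) = 13/450000 rad
Load 3 — point force P=5 kN at a=5 m (b=L-a=5):
  θ_3 = Pa²(L-x)(2bL-(3b+a)(L-x))/(2L³EI)  [x>a] = 5·5²·(10-8)·(2·5·10-(3·5+5)·(10-8))/(2·10³·100000) = 3/40000 rad
Superposition: θ = Σ θ_i = 2203/1800000 rad ≈ 0.001224 rad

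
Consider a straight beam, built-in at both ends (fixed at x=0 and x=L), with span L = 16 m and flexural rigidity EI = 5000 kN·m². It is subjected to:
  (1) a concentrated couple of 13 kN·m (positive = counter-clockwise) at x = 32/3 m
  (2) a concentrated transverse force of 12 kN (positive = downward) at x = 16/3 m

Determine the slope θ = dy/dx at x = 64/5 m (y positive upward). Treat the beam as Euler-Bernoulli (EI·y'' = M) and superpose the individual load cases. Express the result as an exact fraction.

Load 1 — applied couple M₀=13 kN·m at a=32/3 m (b=L-a=16/3):
  θ_1 = (R_Ax²/2 - M_Ax - M₀(x-a))/EI  [x>a] with R_A=13/12, M_A=13/3 = ((13/12)·(64/5)²/2 - (13/3)·(64/5) - 13·((64/5)-(32/3)))/5000 = 52/46875 rad
Load 2 — point force P=12 kN at a=16/3 m (b=L-a=32/3):
  θ_2 = Pa²(L-x)(2bL-(3b+a)(L-x))/(2L³EI)  [x>a] = 12·(16/3)²·(16-(64/5))·(2·(32/3)·16-(3·(32/3)+(16/3))·(16-(64/5)))/(2·16³·5000) = 832/140625 rad
Superposition: θ = Σ θ_i = 988/140625 rad ≈ 0.007026 rad

θ(64/5) = 988/140625 rad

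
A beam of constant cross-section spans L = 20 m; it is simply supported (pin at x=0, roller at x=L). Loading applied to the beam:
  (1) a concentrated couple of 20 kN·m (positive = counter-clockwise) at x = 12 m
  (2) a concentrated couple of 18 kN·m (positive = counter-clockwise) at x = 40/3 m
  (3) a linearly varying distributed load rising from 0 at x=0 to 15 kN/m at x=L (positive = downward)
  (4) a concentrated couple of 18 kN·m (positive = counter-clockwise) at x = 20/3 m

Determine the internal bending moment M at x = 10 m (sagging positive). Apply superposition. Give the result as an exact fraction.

Load 1 — applied couple M₀=20 kN·m at a=12 m (b=L-a=8):
  M_1 = M₀x/L  [x≤a] = 20·10/20 = 10 kN·m
Load 2 — applied couple M₀=18 kN·m at a=40/3 m (b=L-a=20/3):
  M_2 = M₀x/L  [x≤a] = 18·10/20 = 9 kN·m
Load 3 — triangular load w₀=15 kN/m (0→w₀ over full span):
  M_3 = w₀Lx/6 - w₀x³/(6L) = 15·20·10/6 - 15·10³/(6·20) = 375 kN·m
Load 4 — applied couple M₀=18 kN·m at a=20/3 m (b=L-a=40/3):
  M_4 = M₀x/L - M₀  [x>a] = 18·10/20 - 18 = -9 kN·m
Superposition: M = Σ M_i = 385 kN·m ≈ 385.000000 kN·m

M(10) = 385 kN·m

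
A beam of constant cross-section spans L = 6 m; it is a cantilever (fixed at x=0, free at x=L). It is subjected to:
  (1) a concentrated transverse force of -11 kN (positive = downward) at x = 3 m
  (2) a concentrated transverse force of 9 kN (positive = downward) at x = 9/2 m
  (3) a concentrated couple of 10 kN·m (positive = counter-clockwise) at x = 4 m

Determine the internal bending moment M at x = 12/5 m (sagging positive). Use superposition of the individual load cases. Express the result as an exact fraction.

M(12/5) = -23/10 kN·m

Load 1 — point force P=-11 kN at a=3 m (b=L-a=3):
  M_1 = -P(a-x)  [x≤a] = -(-11)·(3-(12/5)) = 33/5 kN·m
Load 2 — point force P=9 kN at a=9/2 m (b=L-a=3/2):
  M_2 = -P(a-x)  [x≤a] = -9·((9/2)-(12/5)) = -189/10 kN·m
Load 3 — applied couple M₀=10 kN·m at a=4 m (b=L-a=2):
  M_3 = M₀  [x≤a] = 10 = 10 kN·m
Superposition: M = Σ M_i = -23/10 kN·m ≈ -2.300000 kN·m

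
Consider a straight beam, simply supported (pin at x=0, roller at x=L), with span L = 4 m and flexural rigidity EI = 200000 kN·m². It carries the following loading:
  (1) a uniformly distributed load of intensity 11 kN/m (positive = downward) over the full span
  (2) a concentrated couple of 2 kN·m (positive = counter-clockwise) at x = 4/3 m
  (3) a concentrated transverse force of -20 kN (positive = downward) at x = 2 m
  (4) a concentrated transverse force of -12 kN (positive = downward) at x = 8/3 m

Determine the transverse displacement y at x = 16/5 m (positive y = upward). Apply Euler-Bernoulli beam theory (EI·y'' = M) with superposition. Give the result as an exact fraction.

y(16/5) = 748/52734375 m

Load 1 — uniform load w=11 kN/m over full span:
  y_1 = -wx(L³-2Lx²+x³)/(24EI) = -11·(16/5)·(4³-2·4·(16/5)²+(16/5)³)/(24·200000) = -638/5859375 m
Load 2 — applied couple M₀=2 kN·m at a=4/3 m (b=L-a=8/3):
  y_2 = (M₀x³/(6L)-M₀(x-a)²/2+C₁x)/EI  [x>a] with C₁=M₀(3b²-L²)/(6L)=4/9 = (2·(16/5)³/(6·4)-2·((16/5)-(4/3))²/2+(4/9)·(16/5))/200000 = 47/14062500 m
Load 3 — point force P=-20 kN at a=2 m (b=L-a=2):
  y_3 = -Pa(L-x)(2Lx-a²-x²)/(6LEI)  [x>a] = -(-20)·2·(4-(16/5))·(2·4·(16/5)-2²-(16/5)²)/(6·4·200000) = 71/937500 m
Load 4 — point force P=-12 kN at a=8/3 m (b=L-a=4/3):
  y_4 = -Pa(L-x)(2Lx-a²-x²)/(6LEI)  [x>a] = -(-12)·(8/3)·(4-(16/5))·(2·4·(16/5)-(8/3)²-(16/5)²)/(6·4·200000) = 464/10546875 m
Superposition: y = Σ y_i = 748/52734375 m ≈ 0.000014 m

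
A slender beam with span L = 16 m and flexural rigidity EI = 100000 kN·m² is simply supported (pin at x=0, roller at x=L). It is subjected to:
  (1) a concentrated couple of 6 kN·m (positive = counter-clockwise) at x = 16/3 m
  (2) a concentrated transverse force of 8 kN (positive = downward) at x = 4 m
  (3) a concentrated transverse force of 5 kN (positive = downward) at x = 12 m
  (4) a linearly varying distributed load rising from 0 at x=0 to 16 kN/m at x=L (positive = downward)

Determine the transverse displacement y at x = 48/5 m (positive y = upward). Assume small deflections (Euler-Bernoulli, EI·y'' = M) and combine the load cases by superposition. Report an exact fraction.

Load 1 — applied couple M₀=6 kN·m at a=16/3 m (b=L-a=32/3):
  y_1 = (M₀x³/(6L)-M₀(x-a)²/2+C₁x)/EI  [x>a] with C₁=M₀(3b²-L²)/(6L)=16/3 = (6·(48/5)³/(6·16)-6·((48/5)-(16/3))²/2+(16/3)·(48/5))/100000 = 608/1171875 m
Load 2 — point force P=8 kN at a=4 m (b=L-a=12):
  y_2 = -Pa(L-x)(2Lx-a²-x²)/(6LEI)  [x>a] = -8·4·(16-(48/5))·(2·16·(48/5)-4²-(48/5)²)/(6·16·100000) = -4976/1171875 m
Load 3 — point force P=5 kN at a=12 m (b=L-a=4):
  y_3 = -Pbx(L²-b²-x²)/(6LEI)  [x≤a] = -5·4·(48/5)·(16²-4²-(48/5)²)/(6·16·100000) = -231/78125 m
Load 4 — triangular load w₀=16 kN/m (0→w₀ over full span):
  y_4 = -w₀x(7L⁴-10L²x²+3x⁴)/(360LEI) = -16·(48/5)·(7·16⁴-10·16²·(48/5)²+3·(48/5)⁴)/(360·16·100000) = -9699328/146484375 m
Superposition: y = Σ y_i = -10678453/146484375 m ≈ -0.072898 m

y(48/5) = -10678453/146484375 m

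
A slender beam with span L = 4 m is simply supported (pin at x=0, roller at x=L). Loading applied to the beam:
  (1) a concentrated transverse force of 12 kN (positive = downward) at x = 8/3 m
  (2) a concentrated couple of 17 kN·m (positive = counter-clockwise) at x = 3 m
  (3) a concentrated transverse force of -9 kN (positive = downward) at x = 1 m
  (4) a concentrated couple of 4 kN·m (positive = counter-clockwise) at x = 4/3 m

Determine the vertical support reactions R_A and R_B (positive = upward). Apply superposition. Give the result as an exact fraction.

Load 1 — point force P=12 kN at a=8/3 m (b=L-a=4/3):
  R_A = Pb/L = 12·(4/3)/4 = 4 kN
  R_B = Pa/L = 12·(8/3)/4 = 8 kN
Load 2 — applied couple M₀=17 kN·m at a=3 m (b=L-a=1):
  R_A = M₀/L = 17/4 kN
  R_B = -M₀/L = -17/4 kN
Load 3 — point force P=-9 kN at a=1 m (b=L-a=3):
  R_A = Pb/L = (-9)·3/4 = -27/4 kN
  R_B = Pa/L = (-9)·1/4 = -9/4 kN
Load 4 — applied couple M₀=4 kN·m at a=4/3 m (b=L-a=8/3):
  R_A = M₀/L = 4/4 = 1 kN
  R_B = -M₀/L = -4/4 = -1 kN
Superposition: R_A = 5/2 kN, R_B = 1/2 kN

R_A = 5/2 kN, R_B = 1/2 kN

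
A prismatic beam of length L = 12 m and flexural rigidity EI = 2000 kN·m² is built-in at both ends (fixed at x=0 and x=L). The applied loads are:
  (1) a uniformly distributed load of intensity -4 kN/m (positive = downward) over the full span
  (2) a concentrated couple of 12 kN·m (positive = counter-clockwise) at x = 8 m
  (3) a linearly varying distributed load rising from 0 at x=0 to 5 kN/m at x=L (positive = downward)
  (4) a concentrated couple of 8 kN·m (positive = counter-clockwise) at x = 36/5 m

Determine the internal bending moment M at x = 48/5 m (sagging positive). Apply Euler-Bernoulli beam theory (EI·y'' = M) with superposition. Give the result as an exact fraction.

M(48/5) = -208/125 kN·m

Load 1 — uniform load w=-4 kN/m over full span:
  M_1 = wLx/2 - wL²/12 - wx²/2 = (-4)·12·(48/5)/2 - (-4)·12²/12 - (-4)·(48/5)²/2 = 48/25 kN·m
Load 2 — applied couple M₀=12 kN·m at a=8 m (b=L-a=4):
  M_2 = R_Ax - M_A - M₀  [x>a] with R_A=4/3, M_A=4 = (4/3)·(48/5) - 4 - 12 = -16/5 kN·m
Load 3 — triangular load w₀=5 kN/m (0→w₀ over full span):
  M_3 = 3w₀Lx/20 - w₀L²/30 - w₀x³/(6L) = 3·5·12·(48/5)/20 - 5·12²/30 - 5·(48/5)³/(6·12) = 24/25 kN·m
Load 4 — applied couple M₀=8 kN·m at a=36/5 m (b=L-a=24/5):
  M_4 = R_Ax - M_A - M₀  [x>a] with R_A=24/25, M_A=64/25 = (24/25)·(48/5) - (64/25) - 8 = -168/125 kN·m
Superposition: M = Σ M_i = -208/125 kN·m ≈ -1.664000 kN·m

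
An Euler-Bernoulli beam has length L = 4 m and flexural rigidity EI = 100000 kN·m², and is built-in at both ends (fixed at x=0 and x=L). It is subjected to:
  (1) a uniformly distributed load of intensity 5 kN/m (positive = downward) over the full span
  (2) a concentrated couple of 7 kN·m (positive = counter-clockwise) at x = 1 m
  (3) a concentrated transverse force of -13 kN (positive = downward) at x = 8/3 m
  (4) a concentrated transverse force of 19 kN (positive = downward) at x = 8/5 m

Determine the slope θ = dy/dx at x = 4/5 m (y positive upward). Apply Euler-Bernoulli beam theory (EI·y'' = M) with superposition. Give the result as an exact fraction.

Load 1 — uniform load w=5 kN/m over full span:
  θ_1 = -wx(L-x)(L-2x)/(12EI) = -5·(4/5)·(4-(4/5))·(4-2·(4/5))/(12·100000) = -2/78125 rad
Load 2 — applied couple M₀=7 kN·m at a=1 m (b=L-a=3):
  θ_2 = (R_Ax²/2 - M_Ax)/EI  [x≤a] with R_A=63/32, M_A=-21/16 = ((63/32)·(4/5)²/2 - (-21/16)·(4/5))/100000 = 21/1250000 rad
Load 3 — point force P=-13 kN at a=8/3 m (b=L-a=4/3):
  θ_3 = -Pb²x(2aL-(3a+b)x)/(2L³EI)  [x≤a] = -(-13)·(4/3)²·(4/5)·(2·(8/3)·4-(3·(8/3)+(4/3))·(4/5))/(2·4³·100000) = 169/8437500 rad
Load 4 — point force P=19 kN at a=8/5 m (b=L-a=12/5):
  θ_4 = -Pb²x(2aL-(3a+b)x)/(2L³EI)  [x≤a] = -19·(12/5)²·(4/5)·(2·(8/5)·4-(3·(8/5)+(12/5))·(4/5))/(2·4³·100000) = -1881/39062500 rad
Superposition: θ = Σ θ_i = -155773/4218750000 rad ≈ -0.000037 rad

θ(4/5) = -155773/4218750000 rad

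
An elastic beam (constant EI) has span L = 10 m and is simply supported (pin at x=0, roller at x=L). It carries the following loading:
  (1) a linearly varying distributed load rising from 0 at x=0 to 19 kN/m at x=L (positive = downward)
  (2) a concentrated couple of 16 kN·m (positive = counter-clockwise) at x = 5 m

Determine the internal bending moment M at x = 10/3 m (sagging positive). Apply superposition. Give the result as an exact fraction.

M(10/3) = 8032/81 kN·m

Load 1 — triangular load w₀=19 kN/m (0→w₀ over full span):
  M_1 = w₀Lx/6 - w₀x³/(6L) = 19·10·(10/3)/6 - 19·(10/3)³/(6·10) = 7600/81 kN·m
Load 2 — applied couple M₀=16 kN·m at a=5 m (b=L-a=5):
  M_2 = M₀x/L  [x≤a] = 16·(10/3)/10 = 16/3 kN·m
Superposition: M = Σ M_i = 8032/81 kN·m ≈ 99.160494 kN·m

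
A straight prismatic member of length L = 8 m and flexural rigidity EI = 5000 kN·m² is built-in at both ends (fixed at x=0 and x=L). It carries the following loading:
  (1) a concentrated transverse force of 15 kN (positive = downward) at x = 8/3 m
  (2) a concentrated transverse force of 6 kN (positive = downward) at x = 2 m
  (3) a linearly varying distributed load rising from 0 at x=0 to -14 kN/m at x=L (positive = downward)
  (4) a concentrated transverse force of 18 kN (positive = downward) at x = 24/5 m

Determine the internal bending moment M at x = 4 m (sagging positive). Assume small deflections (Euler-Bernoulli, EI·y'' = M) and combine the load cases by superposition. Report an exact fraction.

M(4) = 51/50 kN·m

Load 1 — point force P=15 kN at a=8/3 m (b=L-a=16/3):
  M_1 = Pa²(a+3b)(L-x)/L³ - Pa²b/L²  [x>a] = 15·(8/3)²·((8/3)+3·(16/3))·(8-4)/8³ - 15·(8/3)²·(16/3)/8² = 20/3 kN·m
Load 2 — point force P=6 kN at a=2 m (b=L-a=6):
  M_2 = Pa²(a+3b)(L-x)/L³ - Pa²b/L²  [x>a] = 6·2²·(2+3·6)·(8-4)/8³ - 6·2²·6/8² = 3/2 kN·m
Load 3 — triangular load w₀=-14 kN/m (0→w₀ over full span):
  M_3 = 3w₀Lx/20 - w₀L²/30 - w₀x³/(6L) = 3·(-14)·8·4/20 - (-14)·8²/30 - (-14)·4³/(6·8) = -56/3 kN·m
Load 4 — point force P=18 kN at a=24/5 m (b=L-a=16/5):
  M_4 = Pb²(3a+b)x/L³ - Pab²/L²  [x≤a] = 18·(16/5)²·(3·(24/5)+(16/5))·4/8³ - 18·(24/5)·(16/5)²/8² = 288/25 kN·m
Superposition: M = Σ M_i = 51/50 kN·m ≈ 1.020000 kN·m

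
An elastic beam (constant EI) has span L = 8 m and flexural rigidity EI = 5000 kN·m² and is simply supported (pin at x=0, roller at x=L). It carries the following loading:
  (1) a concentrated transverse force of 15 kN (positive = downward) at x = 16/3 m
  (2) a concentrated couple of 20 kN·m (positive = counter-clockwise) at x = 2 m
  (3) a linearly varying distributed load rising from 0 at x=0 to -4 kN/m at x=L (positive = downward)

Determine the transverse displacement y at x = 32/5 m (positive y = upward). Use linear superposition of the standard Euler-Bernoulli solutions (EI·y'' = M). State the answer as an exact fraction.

y(32/5) = 609421/263671875 m

Load 1 — point force P=15 kN at a=16/3 m (b=L-a=8/3):
  y_1 = -Pa(L-x)(2Lx-a²-x²)/(6LEI)  [x>a] = -15·(16/3)·(8-(32/5))·(2·8·(32/5)-(16/3)²-(32/5)²)/(6·8·5000) = -7424/421875 m
Load 2 — applied couple M₀=20 kN·m at a=2 m (b=L-a=6):
  y_2 = (M₀x³/(6L)-M₀(x-a)²/2+C₁x)/EI  [x>a] with C₁=M₀(3b²-L²)/(6L)=55/3 = (20·(32/5)³/(6·8)-20·((32/5)-2)²/2+(55/3)·(32/5))/5000 = 103/15625 m
Load 3 — triangular load w₀=-4 kN/m (0→w₀ over full span):
  y_3 = -w₀x(7L⁴-10L²x²+3x⁴)/(360LEI) = -(-4)·(32/5)·(7·8⁴-10·8²·(32/5)²+3·(32/5)⁴)/(360·8·5000) = 130048/9765625 m
Superposition: y = Σ y_i = 609421/263671875 m ≈ 0.002311 m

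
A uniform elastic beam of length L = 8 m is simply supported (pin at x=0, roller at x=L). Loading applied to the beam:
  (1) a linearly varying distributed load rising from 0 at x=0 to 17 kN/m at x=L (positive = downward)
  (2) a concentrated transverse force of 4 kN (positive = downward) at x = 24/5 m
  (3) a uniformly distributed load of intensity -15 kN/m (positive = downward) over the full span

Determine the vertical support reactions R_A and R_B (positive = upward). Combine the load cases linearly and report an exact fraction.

Load 1 — triangular load w₀=17 kN/m (0→w₀ over full span):
  R_A = w₀L/6 = 17·8/6 = 68/3 kN
  R_B = w₀L/3 = 17·8/3 = 136/3 kN
Load 2 — point force P=4 kN at a=24/5 m (b=L-a=16/5):
  R_A = Pb/L = 4·(16/5)/8 = 8/5 kN
  R_B = Pa/L = 4·(24/5)/8 = 12/5 kN
Load 3 — uniform load w=-15 kN/m over full span:
  R_A = wL/2 = (-15)·8/2 = -60 kN
  R_B = wL/2 = (-15)·8/2 = -60 kN
Superposition: R_A = -536/15 kN, R_B = -184/15 kN

R_A = -536/15 kN, R_B = -184/15 kN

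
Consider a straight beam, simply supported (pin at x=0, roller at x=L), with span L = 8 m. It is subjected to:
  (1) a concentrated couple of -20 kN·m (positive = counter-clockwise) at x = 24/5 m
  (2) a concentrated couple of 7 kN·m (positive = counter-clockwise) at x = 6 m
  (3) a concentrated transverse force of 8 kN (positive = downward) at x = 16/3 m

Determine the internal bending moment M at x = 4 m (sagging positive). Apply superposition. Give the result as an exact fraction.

Load 1 — applied couple M₀=-20 kN·m at a=24/5 m (b=L-a=16/5):
  M_1 = M₀x/L  [x≤a] = (-20)·4/8 = -10 kN·m
Load 2 — applied couple M₀=7 kN·m at a=6 m (b=L-a=2):
  M_2 = M₀x/L  [x≤a] = 7·4/8 = 7/2 kN·m
Load 3 — point force P=8 kN at a=16/3 m (b=L-a=8/3):
  M_3 = Pbx/L  [x≤a] = 8·(8/3)·4/8 = 32/3 kN·m
Superposition: M = Σ M_i = 25/6 kN·m ≈ 4.166667 kN·m

M(4) = 25/6 kN·m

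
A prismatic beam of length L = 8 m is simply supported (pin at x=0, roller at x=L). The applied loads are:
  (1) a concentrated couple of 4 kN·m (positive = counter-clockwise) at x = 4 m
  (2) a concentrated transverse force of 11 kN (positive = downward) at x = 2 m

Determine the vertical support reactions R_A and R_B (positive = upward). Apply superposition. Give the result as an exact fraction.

Load 1 — applied couple M₀=4 kN·m at a=4 m (b=L-a=4):
  R_A = M₀/L = 4/8 = 1/2 kN
  R_B = -M₀/L = -4/8 = -1/2 kN
Load 2 — point force P=11 kN at a=2 m (b=L-a=6):
  R_A = Pb/L = 11·6/8 = 33/4 kN
  R_B = Pa/L = 11·2/8 = 11/4 kN
Superposition: R_A = 35/4 kN, R_B = 9/4 kN

R_A = 35/4 kN, R_B = 9/4 kN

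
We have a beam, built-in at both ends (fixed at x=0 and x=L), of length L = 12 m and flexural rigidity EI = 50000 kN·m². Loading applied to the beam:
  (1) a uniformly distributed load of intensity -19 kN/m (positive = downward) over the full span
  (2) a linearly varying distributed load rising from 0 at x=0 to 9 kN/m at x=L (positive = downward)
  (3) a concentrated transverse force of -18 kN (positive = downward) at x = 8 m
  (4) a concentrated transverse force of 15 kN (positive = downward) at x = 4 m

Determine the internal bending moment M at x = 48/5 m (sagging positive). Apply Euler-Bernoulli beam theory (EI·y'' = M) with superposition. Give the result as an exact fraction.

M(48/5) = 856/125 kN·m

Load 1 — uniform load w=-19 kN/m over full span:
  M_1 = wLx/2 - wL²/12 - wx²/2 = (-19)·12·(48/5)/2 - (-19)·12²/12 - (-19)·(48/5)²/2 = 228/25 kN·m
Load 2 — triangular load w₀=9 kN/m (0→w₀ over full span):
  M_2 = 3w₀Lx/20 - w₀L²/30 - w₀x³/(6L) = 3·9·12·(48/5)/20 - 9·12²/30 - 9·(48/5)³/(6·12) = 216/125 kN·m
Load 3 — point force P=-18 kN at a=8 m (b=L-a=4):
  M_3 = Pa²(a+3b)(L-x)/L³ - Pa²b/L²  [x>a] = (-18)·8²·(8+3·4)·(12-(48/5))/12³ - (-18)·8²·4/12² = 0 kN·m
Load 4 — point force P=15 kN at a=4 m (b=L-a=8):
  M_4 = Pa²(a+3b)(L-x)/L³ - Pa²b/L²  [x>a] = 15·4²·(4+3·8)·(12-(48/5))/12³ - 15·4²·8/12² = -4 kN·m
Superposition: M = Σ M_i = 856/125 kN·m ≈ 6.848000 kN·m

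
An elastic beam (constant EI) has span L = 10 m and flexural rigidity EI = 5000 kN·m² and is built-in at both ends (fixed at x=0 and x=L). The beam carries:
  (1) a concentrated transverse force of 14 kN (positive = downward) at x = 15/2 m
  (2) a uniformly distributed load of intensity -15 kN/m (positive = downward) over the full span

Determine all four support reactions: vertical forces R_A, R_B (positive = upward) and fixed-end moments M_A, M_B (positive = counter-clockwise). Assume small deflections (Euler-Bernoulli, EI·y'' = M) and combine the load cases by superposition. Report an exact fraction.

R_A = -1165/16 kN, M_A = -1895/16 kN·m, R_B = -1011/16 kN, M_B = 1685/16 kN·m

Load 1 — point force P=14 kN at a=15/2 m (b=L-a=5/2):
  R_A = Pb²(3a+b)/L³ = 14·(5/2)²·(3·(15/2)+(5/2))/10³ = 35/16 kN
  M_A = Pab²/L² = 14·(15/2)·(5/2)²/10² = 105/16 kN·m
  R_B = Pa²(a+3b)/L³ = 14·(15/2)²·((15/2)+3·(5/2))/10³ = 189/16 kN
  M_B = -Pa²b/L² = -14·(15/2)²·(5/2)/10² = -315/16 kN·m
Load 2 — uniform load w=-15 kN/m over full span:
  R_A = wL/2 = (-15)·10/2 = -75 kN
  M_A = wL²/12 = (-15)·10²/12 = -125 kN·m
  R_B = wL/2 = (-15)·10/2 = -75 kN
  M_B = -wL²/12 = -(-15)·10²/12 = 125 kN·m
Superposition: R_A = -1165/16 kN, M_A = -1895/16 kN·m, R_B = -1011/16 kN, M_B = 1685/16 kN·m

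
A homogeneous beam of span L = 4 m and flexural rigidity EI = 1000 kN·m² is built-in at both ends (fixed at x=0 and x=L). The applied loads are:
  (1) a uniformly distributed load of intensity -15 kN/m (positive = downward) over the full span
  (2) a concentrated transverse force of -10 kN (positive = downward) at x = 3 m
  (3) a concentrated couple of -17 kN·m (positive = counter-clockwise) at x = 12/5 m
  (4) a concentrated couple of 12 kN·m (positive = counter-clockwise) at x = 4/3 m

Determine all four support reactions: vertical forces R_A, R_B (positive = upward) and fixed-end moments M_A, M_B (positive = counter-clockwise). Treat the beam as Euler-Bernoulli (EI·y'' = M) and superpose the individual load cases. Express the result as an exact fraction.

R_A = -13473/400 kN, M_A = -5463/200 kN·m, R_B = -14527/400 kN, M_B = 5517/200 kN·m

Load 1 — uniform load w=-15 kN/m over full span:
  R_A = wL/2 = (-15)·4/2 = -30 kN
  M_A = wL²/12 = (-15)·4²/12 = -20 kN·m
  R_B = wL/2 = (-15)·4/2 = -30 kN
  M_B = -wL²/12 = -(-15)·4²/12 = 20 kN·m
Load 2 — point force P=-10 kN at a=3 m (b=L-a=1):
  R_A = Pb²(3a+b)/L³ = (-10)·1²·(3·3+1)/4³ = -25/16 kN
  M_A = Pab²/L² = (-10)·3·1²/4² = -15/8 kN·m
  R_B = Pa²(a+3b)/L³ = (-10)·3²·(3+3·1)/4³ = -135/16 kN
  M_B = -Pa²b/L² = -(-10)·3²·1/4² = 45/8 kN·m
Load 3 — applied couple M₀=-17 kN·m at a=12/5 m (b=L-a=8/5):
  R_A = 6M₀ab/L³ = 6·(-17)·(12/5)·(8/5)/4³ = -153/25 kN
  M_A = M₀b(2a-b)/L² = (-17)·(8/5)·(2·(12/5)-(8/5))/4² = -136/25 kN·m
  R_B = -6M₀ab/L³ = -6·(-17)·(12/5)·(8/5)/4³ = 153/25 kN
  M_B = M₀a(2b-a)/L² = (-17)·(12/5)·(2·(8/5)-(12/5))/4² = -51/25 kN·m
Load 4 — applied couple M₀=12 kN·m at a=4/3 m (b=L-a=8/3):
  R_A = 6M₀ab/L³ = 6·12·(4/3)·(8/3)/4³ = 4 kN
  M_A = M₀b(2a-b)/L² = 12·(8/3)·(2·(4/3)-(8/3))/4² = 0 kN·m
  R_B = -6M₀ab/L³ = -6·12·(4/3)·(8/3)/4³ = -4 kN
  M_B = M₀a(2b-a)/L² = 12·(4/3)·(2·(8/3)-(4/3))/4² = 4 kN·m
Superposition: R_A = -13473/400 kN, M_A = -5463/200 kN·m, R_B = -14527/400 kN, M_B = 5517/200 kN·m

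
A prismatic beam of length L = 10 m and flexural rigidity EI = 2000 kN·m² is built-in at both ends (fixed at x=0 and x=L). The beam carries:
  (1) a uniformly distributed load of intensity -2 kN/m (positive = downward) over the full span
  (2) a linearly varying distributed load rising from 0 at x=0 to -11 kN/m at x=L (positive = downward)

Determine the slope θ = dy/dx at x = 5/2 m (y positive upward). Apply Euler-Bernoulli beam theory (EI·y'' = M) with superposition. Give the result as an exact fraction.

Load 1 — uniform load w=-2 kN/m over full span:
  θ_1 = -wx(L-x)(L-2x)/(12EI) = -(-2)·(5/2)·(10-(5/2))·(10-2·(5/2))/(12·2000) = 1/128 rad
Load 2 — triangular load w₀=-11 kN/m (0→w₀ over full span):
  θ_2 = -w₀(2x(L-x)(L-2x)(x+2L)+x²(L-x)²)/(120LEI) = -(-11)·(2·(5/2)·(10-(5/2))·(10-2·(5/2))·((5/2)+2·10)+(5/2)²·(10-(5/2))²)/(120·10·2000) = 429/20480 rad
Superposition: θ = Σ θ_i = 589/20480 rad ≈ 0.028760 rad

θ(5/2) = 589/20480 rad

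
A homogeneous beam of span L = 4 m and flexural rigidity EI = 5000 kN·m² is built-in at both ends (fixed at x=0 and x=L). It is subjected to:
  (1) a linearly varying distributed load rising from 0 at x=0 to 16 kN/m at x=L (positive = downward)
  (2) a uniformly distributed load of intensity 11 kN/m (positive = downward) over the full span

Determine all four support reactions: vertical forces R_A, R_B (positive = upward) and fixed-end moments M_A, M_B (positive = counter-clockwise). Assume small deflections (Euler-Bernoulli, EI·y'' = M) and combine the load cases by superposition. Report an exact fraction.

Load 1 — triangular load w₀=16 kN/m (0→w₀ over full span):
  R_A = 3w₀L/20 = 3·16·4/20 = 48/5 kN
  M_A = w₀L²/30 = 16·4²/30 = 128/15 kN·m
  R_B = 7w₀L/20 = 7·16·4/20 = 112/5 kN
  M_B = -w₀L²/20 = -16·4²/20 = -64/5 kN·m
Load 2 — uniform load w=11 kN/m over full span:
  R_A = wL/2 = 11·4/2 = 22 kN
  M_A = wL²/12 = 11·4²/12 = 44/3 kN·m
  R_B = wL/2 = 11·4/2 = 22 kN
  M_B = -wL²/12 = -11·4²/12 = -44/3 kN·m
Superposition: R_A = 158/5 kN, M_A = 116/5 kN·m, R_B = 222/5 kN, M_B = -412/15 kN·m

R_A = 158/5 kN, M_A = 116/5 kN·m, R_B = 222/5 kN, M_B = -412/15 kN·m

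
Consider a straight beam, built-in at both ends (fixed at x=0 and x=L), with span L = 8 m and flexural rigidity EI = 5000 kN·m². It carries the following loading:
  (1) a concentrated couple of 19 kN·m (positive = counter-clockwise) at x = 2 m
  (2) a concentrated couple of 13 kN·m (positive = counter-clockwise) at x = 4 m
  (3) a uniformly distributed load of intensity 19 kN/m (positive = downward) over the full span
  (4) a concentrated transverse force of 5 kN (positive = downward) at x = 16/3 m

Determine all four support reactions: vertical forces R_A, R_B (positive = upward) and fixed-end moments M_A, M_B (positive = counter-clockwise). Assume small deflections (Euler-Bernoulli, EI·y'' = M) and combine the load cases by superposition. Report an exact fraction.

R_A = 142397/1728 kN, M_A = 44921/432 kN·m, R_B = 128899/1728 kN, M_B = -42367/432 kN·m

Load 1 — applied couple M₀=19 kN·m at a=2 m (b=L-a=6):
  R_A = 6M₀ab/L³ = 6·19·2·6/8³ = 171/64 kN
  M_A = M₀b(2a-b)/L² = 19·6·(2·2-6)/8² = -57/16 kN·m
  R_B = -6M₀ab/L³ = -6·19·2·6/8³ = -171/64 kN
  M_B = M₀a(2b-a)/L² = 19·2·(2·6-2)/8² = 95/16 kN·m
Load 2 — applied couple M₀=13 kN·m at a=4 m (b=L-a=4):
  R_A = 6M₀ab/L³ = 6·13·4·4/8³ = 39/16 kN
  M_A = M₀b(2a-b)/L² = 13·4·(2·4-4)/8² = 13/4 kN·m
  R_B = -6M₀ab/L³ = -6·13·4·4/8³ = -39/16 kN
  M_B = M₀a(2b-a)/L² = 13·4·(2·4-4)/8² = 13/4 kN·m
Load 3 — uniform load w=19 kN/m over full span:
  R_A = wL/2 = 19·8/2 = 76 kN
  M_A = wL²/12 = 19·8²/12 = 304/3 kN·m
  R_B = wL/2 = 19·8/2 = 76 kN
  M_B = -wL²/12 = -19·8²/12 = -304/3 kN·m
Load 4 — point force P=5 kN at a=16/3 m (b=L-a=8/3):
  R_A = Pb²(3a+b)/L³ = 5·(8/3)²·(3·(16/3)+(8/3))/8³ = 35/27 kN
  M_A = Pab²/L² = 5·(16/3)·(8/3)²/8² = 80/27 kN·m
  R_B = Pa²(a+3b)/L³ = 5·(16/3)²·((16/3)+3·(8/3))/8³ = 100/27 kN
  M_B = -Pa²b/L² = -5·(16/3)²·(8/3)/8² = -160/27 kN·m
Superposition: R_A = 142397/1728 kN, M_A = 44921/432 kN·m, R_B = 128899/1728 kN, M_B = -42367/432 kN·m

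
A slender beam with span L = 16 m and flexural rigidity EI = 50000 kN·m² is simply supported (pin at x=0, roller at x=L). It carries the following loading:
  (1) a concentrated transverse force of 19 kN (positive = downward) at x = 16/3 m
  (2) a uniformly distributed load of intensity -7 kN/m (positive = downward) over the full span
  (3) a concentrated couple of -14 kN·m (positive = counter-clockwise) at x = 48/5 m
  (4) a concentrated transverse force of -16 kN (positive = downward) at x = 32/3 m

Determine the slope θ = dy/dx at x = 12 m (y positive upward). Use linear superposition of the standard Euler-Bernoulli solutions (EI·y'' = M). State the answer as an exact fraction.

Load 1 — point force P=19 kN at a=16/3 m (b=L-a=32/3):
  θ_1 = -Pa(2L²-6Lx+3x²+a²)/(6LEI)  [x>a] = -19·(16/3)·(2·16²-6·16·12+3·12²+(16/3)²)/(6·16·50000) = 1919/506250 rad
Load 2 — uniform load w=-7 kN/m over full span:
  θ_2 = -w(L³-6Lx²+4x³)/(24EI) = -(-7)·(16³-6·16·12²+4·12³)/(24·50000) = -154/9375 rad
Load 3 — applied couple M₀=-14 kN·m at a=48/5 m (b=L-a=32/5):
  θ_3 = (M₀x²/(2L)-M₀(x-a)+C₁)/EI  [x>a] with C₁=M₀(3b²-L²)/(6L)=1456/75 = ((-14)·12²/(2·16)-(-14)·(12-(48/5))+(1456/75))/50000 = -749/3750000 rad
Load 4 — point force P=-16 kN at a=32/3 m (b=L-a=16/3):
  θ_4 = -Pa(2L²-6Lx+3x²+a²)/(6LEI)  [x>a] = -(-16)·(32/3)·(2·16²-6·16·12+3·12²+(32/3)²)/(6·16·50000) = -848/253125 rad
Superposition: θ = Σ θ_i = -1638823/101250000 rad ≈ -0.016186 rad

θ(12) = -1638823/101250000 rad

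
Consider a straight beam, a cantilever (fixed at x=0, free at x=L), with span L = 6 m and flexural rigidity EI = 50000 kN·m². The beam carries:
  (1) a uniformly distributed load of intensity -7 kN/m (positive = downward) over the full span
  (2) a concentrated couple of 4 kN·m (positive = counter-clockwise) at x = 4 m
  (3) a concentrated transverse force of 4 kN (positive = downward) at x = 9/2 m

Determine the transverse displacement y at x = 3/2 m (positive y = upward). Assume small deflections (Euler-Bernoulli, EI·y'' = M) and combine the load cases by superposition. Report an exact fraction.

Load 1 — uniform load w=-7 kN/m over full span:
  y_1 = -wx²(x²-4Lx+6L²)/(24EI) = -(-7)·(3/2)²·((3/2)²-4·6·(3/2)+6·6²)/(24·50000) = 15309/6400000 m
Load 2 — applied couple M₀=4 kN·m at a=4 m (b=L-a=2):
  y_2 = M₀x²/(2EI)  [x≤a] = 4·(3/2)²/(2·50000) = 9/100000 m
Load 3 — point force P=4 kN at a=9/2 m (b=L-a=3/2):
  y_3 = -Px²(3a-x)/(6EI)  [x≤a] = -4·(3/2)²·(3·(9/2)-(3/2))/(6·50000) = -9/25000 m
Superposition: y = Σ y_i = 13581/6400000 m ≈ 0.002122 m

y(3/2) = 13581/6400000 m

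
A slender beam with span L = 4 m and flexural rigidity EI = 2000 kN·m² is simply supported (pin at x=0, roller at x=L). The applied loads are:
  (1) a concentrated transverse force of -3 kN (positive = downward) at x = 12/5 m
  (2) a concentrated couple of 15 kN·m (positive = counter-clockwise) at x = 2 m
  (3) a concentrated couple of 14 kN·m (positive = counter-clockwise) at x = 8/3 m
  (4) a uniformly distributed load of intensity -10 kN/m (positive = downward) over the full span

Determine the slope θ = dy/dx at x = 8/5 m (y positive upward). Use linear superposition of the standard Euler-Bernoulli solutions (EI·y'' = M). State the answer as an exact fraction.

Load 1 — point force P=-3 kN at a=12/5 m (b=L-a=8/5):
  θ_1 = -Pb(L²-b²-3x²)/(6LEI)  [x≤a] = -(-3)·(8/5)·(4²-(8/5)²-3·(8/5)²)/(6·4·2000) = 9/15625 rad
Load 2 — applied couple M₀=15 kN·m at a=2 m (b=L-a=2):
  θ_2 = (M₀x²/(2L)+C₁)/EI  [x≤a] with C₁=M₀(3b²-L²)/(6L)=-5/2 = (15·(8/5)²/(2·4)+(-5/2))/2000 = 23/20000 rad
Load 3 — applied couple M₀=14 kN·m at a=8/3 m (b=L-a=4/3):
  θ_3 = (M₀x²/(2L)+C₁)/EI  [x≤a] with C₁=M₀(3b²-L²)/(6L)=-56/9 = (14·(8/5)²/(2·4)+(-56/9))/2000 = -49/56250 rad
Load 4 — uniform load w=-10 kN/m over full span:
  θ_4 = -w(L³-6Lx²+4x³)/(24EI) = -(-10)·(4³-6·4·(8/5)²+4·(8/5)³)/(24·2000) = 37/9375 rad
Superposition: θ = Σ θ_i = 21607/4500000 rad ≈ 0.004802 rad

θ(8/5) = 21607/4500000 rad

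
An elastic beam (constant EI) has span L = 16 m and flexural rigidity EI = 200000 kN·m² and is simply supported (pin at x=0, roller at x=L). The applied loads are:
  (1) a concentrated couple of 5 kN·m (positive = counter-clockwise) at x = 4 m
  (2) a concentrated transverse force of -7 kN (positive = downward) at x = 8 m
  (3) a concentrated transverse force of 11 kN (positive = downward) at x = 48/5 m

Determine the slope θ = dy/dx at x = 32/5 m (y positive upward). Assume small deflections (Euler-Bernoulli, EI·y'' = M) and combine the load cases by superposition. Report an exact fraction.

Load 1 — applied couple M₀=5 kN·m at a=4 m (b=L-a=12):
  θ_1 = (M₀x²/(2L)-M₀(x-a)+C₁)/EI  [x>a] with C₁=M₀(3b²-L²)/(6L)=55/6 = (5·(32/5)²/(2·16)-5·((32/5)-4)+(55/6))/200000 = 107/6000000 rad
Load 2 — point force P=-7 kN at a=8 m (b=L-a=8):
  θ_2 = -Pb(L²-b²-3x²)/(6LEI)  [x≤a] = -(-7)·8·(16²-8²-3·(32/5)²)/(6·16·200000) = 63/312500 rad
Load 3 — point force P=11 kN at a=48/5 m (b=L-a=32/5):
  θ_3 = -Pb(L²-b²-3x²)/(6LEI)  [x≤a] = -11·(32/5)·(16²-(32/5)²-3·(32/5)²)/(6·16·200000) = -132/390625 rad
Superposition: θ = Σ θ_i = -17773/150000000 rad ≈ -0.000118 rad

θ(32/5) = -17773/150000000 rad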